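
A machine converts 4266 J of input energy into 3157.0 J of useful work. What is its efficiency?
η = W_out/W_in = 3157.0/4266 = 0.74 = 74.0%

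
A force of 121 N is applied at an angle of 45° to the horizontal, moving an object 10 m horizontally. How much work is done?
W = Fd cosθ = 121×10×cos(45°) = 855.6 J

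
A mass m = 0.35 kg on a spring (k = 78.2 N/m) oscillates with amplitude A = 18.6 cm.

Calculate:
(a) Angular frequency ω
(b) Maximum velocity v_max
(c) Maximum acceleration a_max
ω = √(k/m) = √(78.2/0.35) = 14.95 rad/s
v_max = ωA = 14.95×0.186 = 2.78 m/s
a_max = ω²A = 14.95²×0.186 = 41.56 m/s²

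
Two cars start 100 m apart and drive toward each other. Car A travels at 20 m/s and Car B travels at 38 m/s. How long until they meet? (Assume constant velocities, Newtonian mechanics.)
Combined speed: v_combined = 20 + 38 = 58 m/s
Time to meet: t = d/58 = 100/58 = 1.72 s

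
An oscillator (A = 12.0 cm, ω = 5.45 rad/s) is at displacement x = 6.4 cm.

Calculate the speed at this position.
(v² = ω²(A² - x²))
v = ω√(A² − x²) = 5.45×√(0.12² − 0.064²) = 0.5532 m/s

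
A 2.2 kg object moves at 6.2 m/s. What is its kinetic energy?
KE = ½mv² = ½×2.2×6.2² = 42.284 J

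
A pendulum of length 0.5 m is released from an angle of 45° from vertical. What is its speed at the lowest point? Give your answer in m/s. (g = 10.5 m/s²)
h = L(1 − cosθ) = 0.5×(1 − cos45°) = 0.1464 m
v = √(2gh) = √(2×10.5×0.1464) = 1.754 m/s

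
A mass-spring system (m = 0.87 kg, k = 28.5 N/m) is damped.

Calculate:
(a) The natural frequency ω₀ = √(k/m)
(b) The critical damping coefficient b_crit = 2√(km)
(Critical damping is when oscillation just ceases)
ω₀ = √(k/m) = √(28.5/0.87) = 5.724 rad/s
b_crit = 2√(km) = 2√(28.5×0.87) = 9.959 kg/s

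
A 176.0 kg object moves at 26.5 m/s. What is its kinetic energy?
KE = ½mv² = ½×176.0×26.5² = 61798.0 J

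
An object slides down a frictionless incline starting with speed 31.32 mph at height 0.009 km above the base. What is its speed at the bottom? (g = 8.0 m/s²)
½mv₀² + mgh = ½mv² → v = √(v₀² + 2gh) = √(14² + 2×8.0×9) = 18.44 m/s = 41.25 mph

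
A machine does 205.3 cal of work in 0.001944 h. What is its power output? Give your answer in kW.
P = W/t = 859 J / 6.998 s = 122.7 W = 0.1227 kW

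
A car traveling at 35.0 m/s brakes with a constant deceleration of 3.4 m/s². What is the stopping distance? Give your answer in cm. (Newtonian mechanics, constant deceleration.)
d = v₀² / (2a) (with unit conversion) = 18010.0 cm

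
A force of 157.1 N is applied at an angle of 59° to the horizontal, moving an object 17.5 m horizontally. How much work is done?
W = Fd cosθ = 157.1×17.5×cos(59°) = 1416.0 J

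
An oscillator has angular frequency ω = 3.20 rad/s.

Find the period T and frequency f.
T = 2π/ω = 2π/3.2 = 1.963 s; f = ω/2π = 0.5093 Hz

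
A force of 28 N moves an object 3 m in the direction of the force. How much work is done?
W = Fd = 28×3 = 84.0 J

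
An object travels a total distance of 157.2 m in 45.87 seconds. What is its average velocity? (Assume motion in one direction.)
v_avg = Δd / Δt = 157.2 / 45.87 = 3.43 m/s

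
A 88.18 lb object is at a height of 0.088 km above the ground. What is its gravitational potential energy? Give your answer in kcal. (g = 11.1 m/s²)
PE = mgh = 40 kg × 11.1 m/s² × 88 m = 3.907e+04 J = 9.338 kcal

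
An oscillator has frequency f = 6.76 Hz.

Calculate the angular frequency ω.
ω = 2πf = 2π×6.76 = 42.47 rad/s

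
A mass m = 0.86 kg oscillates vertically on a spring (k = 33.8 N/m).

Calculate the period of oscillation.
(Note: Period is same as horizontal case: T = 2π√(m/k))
T = 2π√(m/k) = 2π√(0.86/33.8) = 1.002 s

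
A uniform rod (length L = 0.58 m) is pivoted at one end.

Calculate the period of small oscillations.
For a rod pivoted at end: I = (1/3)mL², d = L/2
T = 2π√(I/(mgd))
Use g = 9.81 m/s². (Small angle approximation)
I/m = (1/3)L² = 0.1121 m²; d = L/2 = 0.29 m
T = 2π√(I/(mgd)) = 2π√(0.1121/(9.81×0.29)) = 1.247 s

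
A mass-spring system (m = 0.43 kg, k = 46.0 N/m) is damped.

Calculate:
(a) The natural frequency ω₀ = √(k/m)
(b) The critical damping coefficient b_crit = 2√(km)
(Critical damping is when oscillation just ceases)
ω₀ = √(k/m) = √(46.0/0.43) = 10.34 rad/s
b_crit = 2√(km) = 2√(46.0×0.43) = 8.895 kg/s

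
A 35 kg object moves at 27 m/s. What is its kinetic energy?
KE = ½mv² = ½×35×27² = 12757.5 J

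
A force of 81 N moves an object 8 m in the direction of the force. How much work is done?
W = Fd = 81×8 = 648.0 J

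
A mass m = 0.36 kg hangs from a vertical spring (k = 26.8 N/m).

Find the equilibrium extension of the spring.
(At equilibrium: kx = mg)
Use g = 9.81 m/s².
x_eq = mg/k = 0.36×9.81/26.8 = 0.1318 m = 13.18 cm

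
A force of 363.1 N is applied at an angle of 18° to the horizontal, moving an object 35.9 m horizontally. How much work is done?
W = Fd cosθ = 363.1×35.9×cos(18°) = 12397.0 J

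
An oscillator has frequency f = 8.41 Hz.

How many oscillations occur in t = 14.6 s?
n = f×t = 8.41×14.6 = 122.8 oscillations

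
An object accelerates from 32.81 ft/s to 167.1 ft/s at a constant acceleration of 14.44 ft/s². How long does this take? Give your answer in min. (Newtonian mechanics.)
t = (v - v₀)/a (with unit conversion) = 0.155 min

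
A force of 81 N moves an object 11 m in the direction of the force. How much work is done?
W = Fd = 81×11 = 891.0 J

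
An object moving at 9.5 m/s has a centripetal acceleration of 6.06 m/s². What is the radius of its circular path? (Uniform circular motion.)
r = v²/a_c = 9.5²/6.06 = 14.89 m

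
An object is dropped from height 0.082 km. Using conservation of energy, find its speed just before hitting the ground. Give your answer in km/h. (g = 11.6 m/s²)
mgh = ½mv² → v = √(2gh) = √(2×11.6×82) = 43.62 m/s = 157.0 km/h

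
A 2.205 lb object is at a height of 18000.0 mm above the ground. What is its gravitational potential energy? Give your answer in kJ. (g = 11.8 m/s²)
PE = mgh = 1 kg × 11.8 m/s² × 18 m = 212.4 J = 0.2124 kJ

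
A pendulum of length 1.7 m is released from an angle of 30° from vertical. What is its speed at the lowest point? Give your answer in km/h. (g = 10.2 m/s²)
h = L(1 − cosθ) = 1.7×(1 − cos30°) = 0.2278 m
v = √(2gh) = √(2×10.2×0.2278) = 2.156 m/s = 7.76 km/h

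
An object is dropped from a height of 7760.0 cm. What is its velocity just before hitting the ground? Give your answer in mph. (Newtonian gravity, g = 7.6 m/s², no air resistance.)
v = √(2gh) (with unit conversion) = 76.83 mph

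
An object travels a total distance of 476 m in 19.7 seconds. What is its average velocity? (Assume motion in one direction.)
v_avg = Δd / Δt = 476 / 19.7 = 24.16 m/s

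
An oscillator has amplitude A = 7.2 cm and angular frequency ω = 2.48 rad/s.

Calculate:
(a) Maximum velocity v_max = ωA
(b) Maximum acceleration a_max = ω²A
v_max = ωA = 2.48×0.072 = 0.1786 m/s
a_max = ω²A = 2.48²×0.072 = 0.4428 m/s²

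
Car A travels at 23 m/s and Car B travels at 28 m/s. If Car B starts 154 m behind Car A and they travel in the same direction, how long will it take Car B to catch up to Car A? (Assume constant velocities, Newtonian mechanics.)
Relative speed: v_rel = 28 - 23 = 5 m/s
Time to catch: t = d₀/v_rel = 154/5 = 30.8 s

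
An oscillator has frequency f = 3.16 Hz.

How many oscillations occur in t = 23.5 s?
n = f×t = 3.16×23.5 = 74.26 oscillations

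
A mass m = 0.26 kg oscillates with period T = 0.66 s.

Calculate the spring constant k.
T = 2π√(m/k) → k = m(2π/T)² = 0.26×(2π/0.66)² = 23.56 N/m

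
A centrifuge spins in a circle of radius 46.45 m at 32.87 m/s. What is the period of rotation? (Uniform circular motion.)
T = 2πr/v = 2π×46.45/32.87 = 8.88 s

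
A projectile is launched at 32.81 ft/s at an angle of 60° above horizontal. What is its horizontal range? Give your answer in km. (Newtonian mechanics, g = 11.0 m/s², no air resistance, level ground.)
R = v₀² sin(2θ) / g (with unit conversion) = 0.007874 km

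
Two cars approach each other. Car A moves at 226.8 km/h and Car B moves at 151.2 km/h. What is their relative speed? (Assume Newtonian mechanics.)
v_rel = v_A + v_B = 226.8 + 151.2 = 378.0 km/h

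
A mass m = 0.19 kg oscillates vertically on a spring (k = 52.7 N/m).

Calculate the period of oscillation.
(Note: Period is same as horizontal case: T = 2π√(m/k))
T = 2π√(m/k) = 2π√(0.19/52.7) = 0.3773 s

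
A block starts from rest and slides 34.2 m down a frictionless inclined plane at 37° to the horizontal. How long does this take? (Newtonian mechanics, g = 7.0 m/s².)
a = g sin(θ) = 7.0 × sin(37°) = 4.21 m/s²
t = √(2d/a) = √(2 × 34.2 / 4.21) = 4.03 s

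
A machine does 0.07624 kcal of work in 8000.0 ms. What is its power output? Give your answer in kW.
P = W/t = 319 J / 8 s = 39.87 W = 0.03987 kW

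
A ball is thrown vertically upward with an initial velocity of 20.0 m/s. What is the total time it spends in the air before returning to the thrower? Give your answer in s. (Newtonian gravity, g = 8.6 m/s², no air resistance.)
t_total = 2v₀/g = 4.651 s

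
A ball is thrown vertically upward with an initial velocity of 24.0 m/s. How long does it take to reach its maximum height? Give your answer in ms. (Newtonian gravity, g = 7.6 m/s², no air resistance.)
t_up = v₀/g (with unit conversion) = 3158.0 ms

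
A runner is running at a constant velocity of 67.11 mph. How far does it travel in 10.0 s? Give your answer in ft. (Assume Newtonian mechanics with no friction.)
d = vt (with unit conversion) = 984.3 ft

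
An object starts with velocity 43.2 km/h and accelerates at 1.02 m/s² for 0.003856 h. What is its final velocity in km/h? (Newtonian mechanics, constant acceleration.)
v = v₀ + at (with unit conversion) = 94.17 km/h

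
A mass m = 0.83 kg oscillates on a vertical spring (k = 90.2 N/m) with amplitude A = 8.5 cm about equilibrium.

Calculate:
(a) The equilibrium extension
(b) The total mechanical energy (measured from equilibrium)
x_eq = mg/k = 0.83×9.81/90.2 = 0.09027 m = 9.027 cm
E = ½kA² = ½×90.2×(0.085)² = 0.3258 J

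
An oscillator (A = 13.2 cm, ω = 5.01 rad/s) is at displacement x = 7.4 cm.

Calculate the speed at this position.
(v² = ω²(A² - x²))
v = ω√(A² − x²) = 5.01×√(0.132² − 0.074²) = 0.5476 m/s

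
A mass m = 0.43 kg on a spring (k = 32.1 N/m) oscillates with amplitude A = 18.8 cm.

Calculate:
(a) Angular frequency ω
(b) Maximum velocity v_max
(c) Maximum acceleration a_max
ω = √(k/m) = √(32.1/0.43) = 8.64 rad/s
v_max = ωA = 8.64×0.188 = 1.624 m/s
a_max = ω²A = 8.64²×0.188 = 14.03 m/s²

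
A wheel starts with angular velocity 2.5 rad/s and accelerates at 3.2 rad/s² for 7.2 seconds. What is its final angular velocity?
ω = ω₀ + αt = 2.5 + 3.2 × 7.2 = 25.54 rad/s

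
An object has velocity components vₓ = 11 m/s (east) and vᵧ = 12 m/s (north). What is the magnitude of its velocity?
|v| = √(vₓ² + vᵧ²) = √(11² + 12²) = √(265) = 16.28 m/s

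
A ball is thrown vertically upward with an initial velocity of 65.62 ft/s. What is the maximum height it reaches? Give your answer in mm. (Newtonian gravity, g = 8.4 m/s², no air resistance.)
h_max = v₀²/(2g) (with unit conversion) = 23810.0 mm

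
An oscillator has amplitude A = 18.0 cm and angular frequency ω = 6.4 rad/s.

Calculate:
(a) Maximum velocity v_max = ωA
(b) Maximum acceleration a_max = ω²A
v_max = ωA = 6.4×0.18 = 1.152 m/s
a_max = ω²A = 6.4²×0.18 = 7.373 m/s²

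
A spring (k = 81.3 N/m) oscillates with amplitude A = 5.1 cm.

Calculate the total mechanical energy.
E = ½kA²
E = ½kA² = ½×81.3×(0.051)² = 0.1057 J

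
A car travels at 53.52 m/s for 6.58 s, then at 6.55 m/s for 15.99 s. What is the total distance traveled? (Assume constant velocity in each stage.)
d₁ = v₁t₁ = 53.52 × 6.58 = 352.162 m
d₂ = v₂t₂ = 6.55 × 15.99 = 104.734 m
d_total = 352.162 + 104.734 = 456.9 m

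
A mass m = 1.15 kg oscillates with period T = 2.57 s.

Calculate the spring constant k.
T = 2π√(m/k) → k = m(2π/T)² = 1.15×(2π/2.57)² = 6.874 N/m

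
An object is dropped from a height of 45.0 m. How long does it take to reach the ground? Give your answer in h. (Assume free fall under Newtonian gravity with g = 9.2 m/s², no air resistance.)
t = √(2h/g) (with unit conversion) = 0.0008688 h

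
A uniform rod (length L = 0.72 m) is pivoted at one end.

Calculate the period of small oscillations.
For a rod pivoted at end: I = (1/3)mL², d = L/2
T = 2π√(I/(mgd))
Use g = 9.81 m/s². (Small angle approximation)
I/m = (1/3)L² = 0.1728 m²; d = L/2 = 0.36 m
T = 2π√(I/(mgd)) = 2π√(0.1728/(9.81×0.36)) = 1.39 s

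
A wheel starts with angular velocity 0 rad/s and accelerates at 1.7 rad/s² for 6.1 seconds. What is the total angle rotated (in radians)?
θ = ω₀t + ½αt² = 0×6.1 + ½×1.7×6.1² = 31.63 rad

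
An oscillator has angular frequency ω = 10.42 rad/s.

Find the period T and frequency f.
T = 2π/ω = 2π/10.42 = 0.603 s; f = ω/2π = 1.658 Hz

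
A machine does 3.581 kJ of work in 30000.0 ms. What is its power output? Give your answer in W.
P = W/t = 3581 J / 30 s = 119.4 W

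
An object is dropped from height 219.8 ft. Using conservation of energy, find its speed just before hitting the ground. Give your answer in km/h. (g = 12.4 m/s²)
mgh = ½mv² → v = √(2gh) = √(2×12.4×67) = 40.76 m/s = 146.7 km/h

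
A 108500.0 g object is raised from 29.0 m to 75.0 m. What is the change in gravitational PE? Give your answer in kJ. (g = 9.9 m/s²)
ΔPE = mg(h₂ − h₁) = 108.5 kg × 9.9 m/s² × (75 − 29) m = 4.941e+04 J = 49.41 kJ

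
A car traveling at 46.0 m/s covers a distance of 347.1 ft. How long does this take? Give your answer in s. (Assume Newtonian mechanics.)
t = d/v (with unit conversion) = 2.3 s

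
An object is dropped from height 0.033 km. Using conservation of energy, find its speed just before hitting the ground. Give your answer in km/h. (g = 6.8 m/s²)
mgh = ½mv² → v = √(2gh) = √(2×6.8×33) = 21.18 m/s = 76.27 km/h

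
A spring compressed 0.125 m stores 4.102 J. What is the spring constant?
PE = ½kx² → k = 2PE/x² = 2×4.102/0.125² = 525.1 N/m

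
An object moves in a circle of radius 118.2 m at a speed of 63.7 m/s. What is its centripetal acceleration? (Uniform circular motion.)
a_c = v²/r = 63.7²/118.2 = 4057.69/118.2 = 34.33 m/s²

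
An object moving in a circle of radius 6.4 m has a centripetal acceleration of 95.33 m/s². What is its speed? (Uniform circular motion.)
v = √(a_c × r) = √(95.33 × 6.4) = 24.7 m/s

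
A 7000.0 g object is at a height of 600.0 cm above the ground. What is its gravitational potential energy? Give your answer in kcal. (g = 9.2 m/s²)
PE = mgh = 7 kg × 9.2 m/s² × 6 m = 386.4 J = 0.09235 kcal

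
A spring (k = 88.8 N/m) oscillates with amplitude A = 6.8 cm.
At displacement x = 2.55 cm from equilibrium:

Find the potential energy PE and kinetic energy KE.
E_total = ½kA² = ½×88.8×(0.068)² = 0.2053 J
PE = ½kx² = ½×88.8×(0.0255)² = 0.02887 J
KE = E_total − PE = 0.1764 J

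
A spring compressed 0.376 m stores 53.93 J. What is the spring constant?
PE = ½kx² → k = 2PE/x² = 2×53.93/0.376² = 762.9 N/m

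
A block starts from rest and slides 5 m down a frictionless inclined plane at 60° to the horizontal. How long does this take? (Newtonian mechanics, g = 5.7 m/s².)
a = g sin(θ) = 5.7 × sin(60°) = 4.94 m/s²
t = √(2d/a) = √(2 × 5 / 4.94) = 1.42 s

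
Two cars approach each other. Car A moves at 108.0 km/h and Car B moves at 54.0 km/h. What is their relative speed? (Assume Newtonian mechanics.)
v_rel = v_A + v_B = 108.0 + 54.0 = 162.0 km/h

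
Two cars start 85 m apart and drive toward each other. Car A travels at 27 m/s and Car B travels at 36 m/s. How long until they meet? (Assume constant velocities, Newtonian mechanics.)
Combined speed: v_combined = 27 + 36 = 63 m/s
Time to meet: t = d/63 = 85/63 = 1.35 s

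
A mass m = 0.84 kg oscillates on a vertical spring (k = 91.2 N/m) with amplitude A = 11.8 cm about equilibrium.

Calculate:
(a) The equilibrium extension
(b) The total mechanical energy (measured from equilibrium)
x_eq = mg/k = 0.84×9.81/91.2 = 0.09036 m = 9.036 cm
E = ½kA² = ½×91.2×(0.118)² = 0.6349 J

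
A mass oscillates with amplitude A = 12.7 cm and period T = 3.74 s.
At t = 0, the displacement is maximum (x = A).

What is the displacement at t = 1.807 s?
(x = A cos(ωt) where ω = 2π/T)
ω = 2π/T = 2π/3.74 = 1.68 rad/s
x = A cos(ωt) = 12.7×cos(1.68×1.807) = -12.63 cm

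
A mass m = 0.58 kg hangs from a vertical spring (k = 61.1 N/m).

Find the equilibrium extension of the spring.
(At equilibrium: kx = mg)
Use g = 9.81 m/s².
x_eq = mg/k = 0.58×9.81/61.1 = 0.09312 m = 9.312 cm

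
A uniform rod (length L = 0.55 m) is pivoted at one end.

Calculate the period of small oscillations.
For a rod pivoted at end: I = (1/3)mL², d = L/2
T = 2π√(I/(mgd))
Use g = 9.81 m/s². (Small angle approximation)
I/m = (1/3)L² = 0.1008 m²; d = L/2 = 0.275 m
T = 2π√(I/(mgd)) = 2π√(0.1008/(9.81×0.275)) = 1.215 s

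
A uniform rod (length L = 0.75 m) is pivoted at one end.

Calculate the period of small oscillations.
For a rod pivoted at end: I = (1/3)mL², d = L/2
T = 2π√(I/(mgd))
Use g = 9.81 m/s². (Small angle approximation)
I/m = (1/3)L² = 0.1875 m²; d = L/2 = 0.375 m
T = 2π√(I/(mgd)) = 2π√(0.1875/(9.81×0.375)) = 1.419 s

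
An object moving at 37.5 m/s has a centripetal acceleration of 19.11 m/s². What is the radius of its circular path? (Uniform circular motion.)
r = v²/a_c = 37.5²/19.11 = 73.59 m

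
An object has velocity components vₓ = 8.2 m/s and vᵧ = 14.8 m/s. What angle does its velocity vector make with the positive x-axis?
θ = arctan(vᵧ/vₓ) = arctan(14.8/8.2) = 61.01°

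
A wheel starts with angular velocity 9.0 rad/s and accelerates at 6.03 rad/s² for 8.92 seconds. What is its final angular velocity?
ω = ω₀ + αt = 9.0 + 6.03 × 8.92 = 62.79 rad/s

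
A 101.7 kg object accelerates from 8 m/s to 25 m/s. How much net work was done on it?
W_net = ΔKE = ½m(v₂² − v₁²) = ½×101.7×(25² − 8²) = 28526.85 J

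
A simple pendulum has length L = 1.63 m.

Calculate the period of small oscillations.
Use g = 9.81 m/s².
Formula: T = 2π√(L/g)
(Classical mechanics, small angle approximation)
T = 2π√(L/g) = 2π√(1.63/9.81) = 2.561 s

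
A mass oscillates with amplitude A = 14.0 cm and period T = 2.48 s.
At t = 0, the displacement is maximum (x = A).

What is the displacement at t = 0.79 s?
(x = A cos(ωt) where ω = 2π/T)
ω = 2π/T = 2π/2.48 = 2.534 rad/s
x = A cos(ωt) = 14.0×cos(2.534×0.79) = -5.845 cm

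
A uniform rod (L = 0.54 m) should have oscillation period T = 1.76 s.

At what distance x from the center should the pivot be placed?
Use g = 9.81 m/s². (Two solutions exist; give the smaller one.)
T = 2π√((L²/12 + x²)/(gx)). Let c = T²g/(4π²) = 0.7697.
x² − cx + L²/12 = 0 → x = (c − √(c² − L²/3))/2 = 0.03298 m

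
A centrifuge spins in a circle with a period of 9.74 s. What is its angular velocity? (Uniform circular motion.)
ω = 2π/T = 2π/9.74 = 0.6451 rad/s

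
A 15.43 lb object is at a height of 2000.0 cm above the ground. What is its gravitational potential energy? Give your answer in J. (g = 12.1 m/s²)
PE = mgh = 6.999 kg × 12.1 m/s² × 20 m = 1694 J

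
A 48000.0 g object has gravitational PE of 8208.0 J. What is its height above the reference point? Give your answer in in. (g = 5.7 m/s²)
PE = mgh → h = PE/(mg) = 8208 J / (48 kg × 5.7 m/s²) = 30 m = 1181.0 in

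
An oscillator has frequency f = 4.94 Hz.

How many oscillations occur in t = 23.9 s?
n = f×t = 4.94×23.9 = 118.1 oscillations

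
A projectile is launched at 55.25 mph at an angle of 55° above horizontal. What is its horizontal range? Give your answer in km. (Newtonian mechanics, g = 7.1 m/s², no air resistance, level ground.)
R = v₀² sin(2θ) / g (with unit conversion) = 0.08074 km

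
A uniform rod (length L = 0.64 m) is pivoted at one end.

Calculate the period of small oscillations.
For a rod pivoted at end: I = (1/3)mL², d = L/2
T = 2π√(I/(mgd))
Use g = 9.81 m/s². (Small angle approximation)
I/m = (1/3)L² = 0.1365 m²; d = L/2 = 0.32 m
T = 2π√(I/(mgd)) = 2π√(0.1365/(9.81×0.32)) = 1.31 s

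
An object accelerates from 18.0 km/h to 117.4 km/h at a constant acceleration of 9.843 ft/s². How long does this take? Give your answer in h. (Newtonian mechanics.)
t = (v - v₀)/a (with unit conversion) = 0.002556 h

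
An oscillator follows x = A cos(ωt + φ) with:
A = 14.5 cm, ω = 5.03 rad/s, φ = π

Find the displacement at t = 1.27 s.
x = A cos(ωt + φ) = 14.5×cos(5.03×1.27 + π) = -14.42 cm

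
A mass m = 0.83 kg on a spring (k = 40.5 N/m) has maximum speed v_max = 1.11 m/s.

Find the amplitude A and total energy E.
½mv²_max = ½kA² → A = v_max√(m/k) = 1.11×√(0.83/40.5) = 0.1589 m = 15.89 cm
E = ½mv²_max = ½×0.83×1.11² = 0.5113 J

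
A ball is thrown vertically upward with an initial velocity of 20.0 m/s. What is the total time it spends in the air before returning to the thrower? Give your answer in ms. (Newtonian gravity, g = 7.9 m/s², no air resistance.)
t_total = 2v₀/g (with unit conversion) = 5063.0 ms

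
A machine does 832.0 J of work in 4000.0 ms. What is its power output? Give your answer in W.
P = W/t = 832 J / 4 s = 208 W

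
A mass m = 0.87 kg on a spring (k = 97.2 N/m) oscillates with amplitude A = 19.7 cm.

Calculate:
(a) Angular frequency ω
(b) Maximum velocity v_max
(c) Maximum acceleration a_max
ω = √(k/m) = √(97.2/0.87) = 10.57 rad/s
v_max = ωA = 10.57×0.197 = 2.082 m/s
a_max = ω²A = 10.57²×0.197 = 22.01 m/s²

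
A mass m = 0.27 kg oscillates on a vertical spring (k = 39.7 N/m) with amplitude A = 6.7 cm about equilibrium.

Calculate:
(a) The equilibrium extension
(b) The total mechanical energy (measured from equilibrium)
x_eq = mg/k = 0.27×9.81/39.7 = 0.06672 m = 6.672 cm
E = ½kA² = ½×39.7×(0.067)² = 0.08911 J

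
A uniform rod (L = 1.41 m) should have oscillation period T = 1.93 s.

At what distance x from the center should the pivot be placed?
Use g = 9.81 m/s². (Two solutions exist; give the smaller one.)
T = 2π√((L²/12 + x²)/(gx)). Let c = T²g/(4π²) = 0.9256.
x² − cx + L²/12 = 0 → x = (c − √(c² − L²/3))/2 = 0.2426 m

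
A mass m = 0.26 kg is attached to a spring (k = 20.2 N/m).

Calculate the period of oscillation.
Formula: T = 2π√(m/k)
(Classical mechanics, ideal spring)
T = 2π√(m/k) = 2π√(0.26/20.2) = 0.7128 s; f = 1/T = 1.403 Hz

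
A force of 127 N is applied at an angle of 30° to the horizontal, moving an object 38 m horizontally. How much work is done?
W = Fd cosθ = 127×38×cos(30°) = 4179.4 J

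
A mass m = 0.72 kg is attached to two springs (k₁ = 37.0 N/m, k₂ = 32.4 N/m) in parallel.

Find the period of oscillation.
k_eq = k₁+k₂ = 69.4 N/m
T = 2π√(m/k_eq) = 2π√(0.72/69.4) = 0.64 s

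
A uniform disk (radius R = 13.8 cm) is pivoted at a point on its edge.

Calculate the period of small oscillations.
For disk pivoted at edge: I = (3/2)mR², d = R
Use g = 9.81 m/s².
I/m = (3/2)R² = 0.02857 m²; d = R = 0.138 m
T = 2π√((3/2)R²/(gR)) = 2π√(3R/(2g)) = 0.9127 s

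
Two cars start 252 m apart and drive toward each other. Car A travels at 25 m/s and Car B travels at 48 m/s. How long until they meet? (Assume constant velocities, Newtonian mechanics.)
Combined speed: v_combined = 25 + 48 = 73 m/s
Time to meet: t = d/73 = 252/73 = 3.45 s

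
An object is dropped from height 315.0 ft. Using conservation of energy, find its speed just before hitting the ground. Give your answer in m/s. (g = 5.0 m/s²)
mgh = ½mv² → v = √(2gh) = √(2×5.0×96.01) = 30.99 m/s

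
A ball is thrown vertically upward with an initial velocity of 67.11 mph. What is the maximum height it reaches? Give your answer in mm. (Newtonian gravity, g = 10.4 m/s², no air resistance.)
h_max = v₀²/(2g) (with unit conversion) = 43270.0 mm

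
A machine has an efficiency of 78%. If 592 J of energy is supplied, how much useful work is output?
W_out = η × W_in = 0.78 × 592 = 461.76 J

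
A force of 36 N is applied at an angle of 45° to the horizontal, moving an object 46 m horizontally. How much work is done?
W = Fd cosθ = 36×46×cos(45°) = 1171.0 J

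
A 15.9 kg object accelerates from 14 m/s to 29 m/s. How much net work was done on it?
W_net = ΔKE = ½m(v₂² − v₁²) = ½×15.9×(29² − 14²) = 5127.75 J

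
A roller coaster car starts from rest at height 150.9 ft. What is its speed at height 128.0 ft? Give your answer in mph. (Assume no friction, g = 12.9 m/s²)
mgh₁ = ½mv₂² + mgh₂ → v₂ = √(2g(h₁−h₂)) = √(2×12.9×(45.99−39.01)) = 13.42 m/s = 30.02 mph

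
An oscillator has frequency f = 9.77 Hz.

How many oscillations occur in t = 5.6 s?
n = f×t = 9.77×5.6 = 54.71 oscillations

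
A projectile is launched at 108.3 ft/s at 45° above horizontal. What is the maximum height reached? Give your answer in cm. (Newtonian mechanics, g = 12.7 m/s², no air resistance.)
H = v₀²sin²(θ)/(2g) (with unit conversion) = 2145.0 cm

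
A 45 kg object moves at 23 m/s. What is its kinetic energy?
KE = ½mv² = ½×45×23² = 11902.5 J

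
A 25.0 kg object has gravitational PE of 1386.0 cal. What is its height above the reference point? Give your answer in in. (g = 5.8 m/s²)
PE = mgh → h = PE/(mg) = 5799 J / (25 kg × 5.8 m/s²) = 39.99 m = 1575.0 in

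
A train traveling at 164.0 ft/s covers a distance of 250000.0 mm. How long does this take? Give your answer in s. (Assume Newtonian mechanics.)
t = d/v (with unit conversion) = 5.001 s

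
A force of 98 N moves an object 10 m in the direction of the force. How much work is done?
W = Fd = 98×10 = 980.0 J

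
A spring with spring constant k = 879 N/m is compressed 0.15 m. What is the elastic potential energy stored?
PE = ½kx² = ½×879×0.15² = 9.889 J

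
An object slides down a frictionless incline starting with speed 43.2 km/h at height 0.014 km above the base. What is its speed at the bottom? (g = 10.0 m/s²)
½mv₀² + mgh = ½mv² → v = √(v₀² + 2gh) = √(12² + 2×10.0×14) = 20.59 m/s = 74.13 km/h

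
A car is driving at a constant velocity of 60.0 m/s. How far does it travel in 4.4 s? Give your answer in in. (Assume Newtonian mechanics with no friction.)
d = vt (with unit conversion) = 10390.0 in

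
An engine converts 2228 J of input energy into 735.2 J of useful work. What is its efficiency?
η = W_out/W_in = 735.2/2228 = 0.33 = 33.0%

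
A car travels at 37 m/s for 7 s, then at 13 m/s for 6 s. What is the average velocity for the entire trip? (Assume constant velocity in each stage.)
d₁ = v₁t₁ = 37 × 7 = 259 m
d₂ = v₂t₂ = 13 × 6 = 78 m
d_total = 337 m, t_total = 13 s
v_avg = d_total/t_total = 337/13 = 25.92 m/s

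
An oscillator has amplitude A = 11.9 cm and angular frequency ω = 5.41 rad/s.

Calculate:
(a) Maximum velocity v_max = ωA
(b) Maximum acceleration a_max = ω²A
v_max = ωA = 5.41×0.119 = 0.6438 m/s
a_max = ω²A = 5.41²×0.119 = 3.483 m/s²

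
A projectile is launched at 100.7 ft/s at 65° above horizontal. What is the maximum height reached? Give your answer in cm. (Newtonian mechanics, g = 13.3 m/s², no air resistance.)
H = v₀²sin²(θ)/(2g) (with unit conversion) = 2909.0 cm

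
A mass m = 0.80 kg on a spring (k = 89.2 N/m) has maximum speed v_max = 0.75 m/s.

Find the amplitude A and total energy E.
½mv²_max = ½kA² → A = v_max√(m/k) = 0.75×√(0.8/89.2) = 0.07103 m = 7.103 cm
E = ½mv²_max = ½×0.8×0.75² = 0.225 J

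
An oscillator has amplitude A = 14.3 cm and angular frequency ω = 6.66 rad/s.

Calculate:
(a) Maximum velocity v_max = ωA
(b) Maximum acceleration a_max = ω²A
v_max = ωA = 6.66×0.143 = 0.9524 m/s
a_max = ω²A = 6.66²×0.143 = 6.343 m/s²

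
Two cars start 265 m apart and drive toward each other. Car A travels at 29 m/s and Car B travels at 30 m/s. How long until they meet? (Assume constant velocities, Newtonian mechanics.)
Combined speed: v_combined = 29 + 30 = 59 m/s
Time to meet: t = d/59 = 265/59 = 4.49 s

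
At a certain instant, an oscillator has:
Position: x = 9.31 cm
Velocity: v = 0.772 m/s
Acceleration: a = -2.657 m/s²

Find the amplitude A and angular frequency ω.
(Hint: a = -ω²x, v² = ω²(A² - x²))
a = −ω²x → ω = √(|a|/x) = √(2.657/0.0931) = 5.342 rad/s
v² = ω²(A² − x²) → A = √(x² + v²/ω²) = √(0.0931² + 0.772²/5.342²) = 0.1719 m = 17.19 cm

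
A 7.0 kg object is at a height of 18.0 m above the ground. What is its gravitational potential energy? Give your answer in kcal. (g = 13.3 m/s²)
PE = mgh = 7 kg × 13.3 m/s² × 18 m = 1676 J = 0.4005 kcal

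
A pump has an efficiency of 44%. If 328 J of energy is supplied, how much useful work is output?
W_out = η × W_in = 0.44 × 328 = 144.32 J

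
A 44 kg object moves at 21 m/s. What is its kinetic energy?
KE = ½mv² = ½×44×21² = 9702.0 J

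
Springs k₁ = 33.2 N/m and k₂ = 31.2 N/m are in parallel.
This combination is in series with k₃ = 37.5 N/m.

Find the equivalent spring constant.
k₁₂ = k₁ + k₂ = 64.4 N/m (parallel)
1/k_eq = 1/k₁₂ + 1/k₃ → k_eq = 23.7 N/m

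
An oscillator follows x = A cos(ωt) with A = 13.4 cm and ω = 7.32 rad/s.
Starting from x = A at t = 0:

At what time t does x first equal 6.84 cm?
cos(ωt) = x/A = 6.84/13.4 = 0.5104
ωt = arccos(0.5104) = 1.035 rad
t = 1.035/7.32 = 0.1414 s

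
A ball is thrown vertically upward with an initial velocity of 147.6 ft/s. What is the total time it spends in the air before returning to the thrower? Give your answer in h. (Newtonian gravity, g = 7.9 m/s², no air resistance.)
t_total = 2v₀/g (with unit conversion) = 0.003164 h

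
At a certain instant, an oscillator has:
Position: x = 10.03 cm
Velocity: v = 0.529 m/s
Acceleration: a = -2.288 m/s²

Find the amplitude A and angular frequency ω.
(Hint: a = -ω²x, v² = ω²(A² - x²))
a = −ω²x → ω = √(|a|/x) = √(2.288/0.1003) = 4.776 rad/s
v² = ω²(A² − x²) → A = √(x² + v²/ω²) = √(0.1003² + 0.529²/4.776²) = 0.1494 m = 14.94 cm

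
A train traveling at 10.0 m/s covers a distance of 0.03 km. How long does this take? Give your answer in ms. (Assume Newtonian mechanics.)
t = d/v (with unit conversion) = 3000.0 ms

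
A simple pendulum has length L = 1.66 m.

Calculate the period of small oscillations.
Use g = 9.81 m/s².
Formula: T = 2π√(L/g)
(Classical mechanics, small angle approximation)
T = 2π√(L/g) = 2π√(1.66/9.81) = 2.585 s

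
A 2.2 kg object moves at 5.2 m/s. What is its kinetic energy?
KE = ½mv² = ½×2.2×5.2² = 29.744 J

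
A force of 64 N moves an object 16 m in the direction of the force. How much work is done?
W = Fd = 64×16 = 1024.0 J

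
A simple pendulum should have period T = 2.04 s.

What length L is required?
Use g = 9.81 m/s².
T = 2π√(L/g) → L = g(T/2π)² = 9.81×(2.04/2π)² = 1.034 m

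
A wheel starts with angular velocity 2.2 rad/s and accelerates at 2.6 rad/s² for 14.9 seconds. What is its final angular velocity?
ω = ω₀ + αt = 2.2 + 2.6 × 14.9 = 40.94 rad/s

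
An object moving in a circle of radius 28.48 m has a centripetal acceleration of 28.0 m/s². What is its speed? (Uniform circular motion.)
v = √(a_c × r) = √(28.0 × 28.48) = 28.24 m/s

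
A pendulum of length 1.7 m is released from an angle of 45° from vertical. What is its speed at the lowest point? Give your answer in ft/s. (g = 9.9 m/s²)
h = L(1 − cosθ) = 1.7×(1 − cos45°) = 0.4979 m
v = √(2gh) = √(2×9.9×0.4979) = 3.14 m/s = 10.3 ft/s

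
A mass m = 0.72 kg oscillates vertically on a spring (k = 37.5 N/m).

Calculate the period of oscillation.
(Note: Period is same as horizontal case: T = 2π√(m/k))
T = 2π√(m/k) = 2π√(0.72/37.5) = 0.8706 s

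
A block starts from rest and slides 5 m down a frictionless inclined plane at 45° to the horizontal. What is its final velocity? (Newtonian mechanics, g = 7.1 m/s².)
a = g sin(θ) = 7.1 × sin(45°) = 5.02 m/s²
v = √(2ad) = √(2 × 5.02 × 5) = 7.09 m/s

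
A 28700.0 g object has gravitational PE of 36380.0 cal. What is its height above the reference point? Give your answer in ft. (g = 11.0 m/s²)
PE = mgh → h = PE/(mg) = 1.522e+05 J / (28.7 kg × 11.0 m/s²) = 482.1 m = 1582.0 ft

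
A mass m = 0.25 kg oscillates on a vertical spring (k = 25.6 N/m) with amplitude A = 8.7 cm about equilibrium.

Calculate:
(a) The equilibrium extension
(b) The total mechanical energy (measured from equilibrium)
x_eq = mg/k = 0.25×9.81/25.6 = 0.0958 m = 9.58 cm
E = ½kA² = ½×25.6×(0.087)² = 0.09688 J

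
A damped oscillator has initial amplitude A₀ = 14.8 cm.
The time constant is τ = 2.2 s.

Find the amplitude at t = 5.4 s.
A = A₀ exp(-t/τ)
A = A₀ exp(−t/τ) = 14.8×exp(−5.4/2.2) = 1.271 cm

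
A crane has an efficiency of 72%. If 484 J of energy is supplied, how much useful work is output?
W_out = η × W_in = 0.72 × 484 = 348.48 J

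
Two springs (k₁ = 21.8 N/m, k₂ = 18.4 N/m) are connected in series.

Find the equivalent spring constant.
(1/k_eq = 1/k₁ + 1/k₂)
1/k_eq = 1/21.8 + 1/18.4 = 0.10022; k_eq = 9.978 N/m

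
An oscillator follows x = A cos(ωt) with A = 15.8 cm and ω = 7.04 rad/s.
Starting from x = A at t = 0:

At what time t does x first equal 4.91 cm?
cos(ωt) = x/A = 4.91/15.8 = 0.3108
ωt = arccos(0.3108) = 1.255 rad
t = 1.255/7.04 = 0.1782 s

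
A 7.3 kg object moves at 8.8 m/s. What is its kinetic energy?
KE = ½mv² = ½×7.3×8.8² = 282.656 J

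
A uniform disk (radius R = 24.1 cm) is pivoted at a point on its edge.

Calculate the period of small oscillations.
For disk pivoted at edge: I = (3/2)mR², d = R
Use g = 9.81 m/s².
I/m = (3/2)R² = 0.08712 m²; d = R = 0.241 m
T = 2π√((3/2)R²/(gR)) = 2π√(3R/(2g)) = 1.206 s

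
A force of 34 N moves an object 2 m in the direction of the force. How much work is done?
W = Fd = 34×2 = 68.0 J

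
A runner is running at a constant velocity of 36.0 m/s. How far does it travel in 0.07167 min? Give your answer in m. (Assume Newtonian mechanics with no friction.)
d = vt (with unit conversion) = 154.8 m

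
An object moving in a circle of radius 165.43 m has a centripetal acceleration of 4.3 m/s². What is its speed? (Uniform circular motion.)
v = √(a_c × r) = √(4.3 × 165.43) = 26.67 m/s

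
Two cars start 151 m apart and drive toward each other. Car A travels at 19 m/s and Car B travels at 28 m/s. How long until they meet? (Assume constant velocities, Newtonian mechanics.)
Combined speed: v_combined = 19 + 28 = 47 m/s
Time to meet: t = d/47 = 151/47 = 3.21 s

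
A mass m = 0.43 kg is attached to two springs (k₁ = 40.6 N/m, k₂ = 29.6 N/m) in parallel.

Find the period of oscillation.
k_eq = k₁+k₂ = 70.2 N/m
T = 2π√(m/k_eq) = 2π√(0.43/70.2) = 0.4918 s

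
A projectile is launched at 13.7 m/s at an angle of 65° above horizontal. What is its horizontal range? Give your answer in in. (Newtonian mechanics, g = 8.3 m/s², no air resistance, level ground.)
R = v₀² sin(2θ) / g (with unit conversion) = 682.0 in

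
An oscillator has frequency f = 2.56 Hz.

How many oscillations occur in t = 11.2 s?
n = f×t = 2.56×11.2 = 28.67 oscillations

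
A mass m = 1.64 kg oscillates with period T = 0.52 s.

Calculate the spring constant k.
T = 2π√(m/k) → k = m(2π/T)² = 1.64×(2π/0.52)² = 239.4 N/m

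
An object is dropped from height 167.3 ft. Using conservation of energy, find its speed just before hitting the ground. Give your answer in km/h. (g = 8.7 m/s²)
mgh = ½mv² → v = √(2gh) = √(2×8.7×50.99) = 29.79 m/s = 107.2 km/h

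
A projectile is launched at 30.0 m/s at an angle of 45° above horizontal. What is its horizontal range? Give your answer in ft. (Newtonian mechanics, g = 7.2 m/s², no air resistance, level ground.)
R = v₀² sin(2θ) / g (with unit conversion) = 410.1 ft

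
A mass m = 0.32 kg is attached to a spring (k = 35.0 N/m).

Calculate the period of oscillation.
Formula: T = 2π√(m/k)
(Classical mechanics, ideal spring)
T = 2π√(m/k) = 2π√(0.32/35.0) = 0.6008 s; f = 1/T = 1.664 Hz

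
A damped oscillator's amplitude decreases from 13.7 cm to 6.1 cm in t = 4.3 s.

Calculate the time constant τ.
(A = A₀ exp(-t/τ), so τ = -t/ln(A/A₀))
A/A₀ = 6.1/13.7 = 0.4453; ln(A/A₀) = -0.8091
τ = −t/ln(A/A₀) = −4.3/-0.8091 = 5.315 s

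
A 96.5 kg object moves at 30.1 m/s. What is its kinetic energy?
KE = ½mv² = ½×96.5×30.1² = 43714.98 J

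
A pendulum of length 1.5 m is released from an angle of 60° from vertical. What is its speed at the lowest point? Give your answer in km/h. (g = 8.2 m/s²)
h = L(1 − cosθ) = 1.5×(1 − cos60°) = 0.75 m
v = √(2gh) = √(2×8.2×0.75) = 3.507 m/s = 12.63 km/h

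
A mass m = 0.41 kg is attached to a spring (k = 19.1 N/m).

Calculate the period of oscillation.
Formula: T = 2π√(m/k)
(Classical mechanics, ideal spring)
T = 2π√(m/k) = 2π√(0.41/19.1) = 0.9206 s; f = 1/T = 1.086 Hz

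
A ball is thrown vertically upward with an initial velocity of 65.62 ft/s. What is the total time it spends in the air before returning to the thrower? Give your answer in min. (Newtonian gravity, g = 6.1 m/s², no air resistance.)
t_total = 2v₀/g (with unit conversion) = 0.1093 min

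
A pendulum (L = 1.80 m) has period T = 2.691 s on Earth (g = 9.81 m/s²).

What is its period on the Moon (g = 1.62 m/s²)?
T = 2π√(L/g), so T_moon/T_earth = √(g_earth/g_moon)
T_moon = 2π√(1.8/1.62) = 6.623 s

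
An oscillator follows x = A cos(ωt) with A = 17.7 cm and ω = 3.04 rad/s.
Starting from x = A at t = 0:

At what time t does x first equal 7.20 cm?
cos(ωt) = x/A = 7.2/17.7 = 0.4068
ωt = arccos(0.4068) = 1.152 rad
t = 1.152/3.04 = 0.3789 s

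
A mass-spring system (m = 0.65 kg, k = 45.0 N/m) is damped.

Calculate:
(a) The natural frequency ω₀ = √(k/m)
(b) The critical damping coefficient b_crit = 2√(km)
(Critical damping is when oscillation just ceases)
ω₀ = √(k/m) = √(45.0/0.65) = 8.321 rad/s
b_crit = 2√(km) = 2√(45.0×0.65) = 10.82 kg/s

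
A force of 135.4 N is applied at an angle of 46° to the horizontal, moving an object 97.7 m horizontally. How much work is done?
W = Fd cosθ = 135.4×97.7×cos(46°) = 9189.3 J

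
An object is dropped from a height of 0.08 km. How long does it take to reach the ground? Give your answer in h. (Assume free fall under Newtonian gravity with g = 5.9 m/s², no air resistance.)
t = √(2h/g) (with unit conversion) = 0.001447 h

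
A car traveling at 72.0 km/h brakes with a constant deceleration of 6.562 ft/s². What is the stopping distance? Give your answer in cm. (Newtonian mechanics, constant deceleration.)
d = v₀² / (2a) (with unit conversion) = 10000.0 cm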